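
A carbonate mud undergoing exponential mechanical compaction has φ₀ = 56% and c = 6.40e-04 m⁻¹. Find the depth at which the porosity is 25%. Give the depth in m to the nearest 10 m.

Working in km (1 km = 1000 m; c in km⁻¹ = c in m⁻¹ × 1000):
Invert Athy's law: d = ln(φ₀/φ) / c
d = ln(0.56/0.25) / 0.64 = ln(2.24) / 0.64 = 0.8065 / 0.64 = 1.260 km

1260 m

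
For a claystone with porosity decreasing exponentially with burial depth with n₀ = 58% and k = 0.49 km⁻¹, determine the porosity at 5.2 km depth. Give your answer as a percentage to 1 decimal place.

4.5%

n = n₀·exp(−k·Z) = 0.58 × exp(−0.49 × 5.2) = 0.58 × exp(−2.548)
  = 0.58 × 0.0782 = 0.0454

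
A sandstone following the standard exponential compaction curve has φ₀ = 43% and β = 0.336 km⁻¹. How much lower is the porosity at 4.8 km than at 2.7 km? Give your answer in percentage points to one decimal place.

8.8 percentage points

φ(2.7) = 0.43·e^(−0.336×2.7) = 0.1736
φ(4.8) = 0.43·e^(−0.336×4.8) = 0.0857
Δφ = 0.1736 − 0.0857 = 0.0879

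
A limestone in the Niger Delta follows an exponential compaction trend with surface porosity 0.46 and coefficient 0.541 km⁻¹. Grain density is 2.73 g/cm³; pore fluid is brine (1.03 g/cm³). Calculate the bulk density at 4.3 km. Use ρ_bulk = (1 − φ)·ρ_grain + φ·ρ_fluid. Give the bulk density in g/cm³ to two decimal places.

Porosity at depth: φ = 0.46·exp(−0.541×4.3) = 0.46×0.0977 = 0.0449
Bulk density: ρ_b = (1−φ)ρ_g + φ·ρ_f = 0.9551×2.73 + 0.0449×1.03
       = 2.607 + 0.046 = 2.654 g/cm³

2.65 g/cm³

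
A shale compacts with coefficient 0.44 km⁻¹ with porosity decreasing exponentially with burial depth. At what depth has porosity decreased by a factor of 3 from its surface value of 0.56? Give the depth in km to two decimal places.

φ/φ₀ = 1/3 ⇒ exp(−β·z) = 1/3 ⇒ z = ln(3) / β
z = 1.0986 / 0.44 = 2.497 km

2.50 km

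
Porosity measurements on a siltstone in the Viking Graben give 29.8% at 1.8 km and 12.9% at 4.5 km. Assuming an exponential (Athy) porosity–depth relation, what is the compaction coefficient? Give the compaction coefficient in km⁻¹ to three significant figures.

0.310 km⁻¹

Athy: n(z) = n₀ e^(−cz) ⇒ n₁/n₂ = e^{c(z₂−z₁)} ⇒ c = ln(n₁/n₂)/(z₂−z₁)
c = ln(0.298/0.129) / (4.5 − 1.8) = ln(2.31) / 2.7 = 0.8373 / 2.7 = 0.3101 km⁻¹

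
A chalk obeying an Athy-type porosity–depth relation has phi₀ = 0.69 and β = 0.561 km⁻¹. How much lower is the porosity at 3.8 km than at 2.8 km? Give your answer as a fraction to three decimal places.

phi(2.8) = 0.69·e^(−0.561×2.8) = 0.1434
phi(3.8) = 0.69·e^(−0.561×3.8) = 0.0819
Δphi = 0.1434 − 0.0819 = 0.0616

0.062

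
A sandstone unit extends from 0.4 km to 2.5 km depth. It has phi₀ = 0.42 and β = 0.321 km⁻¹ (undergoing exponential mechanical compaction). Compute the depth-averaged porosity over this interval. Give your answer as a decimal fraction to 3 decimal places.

⟨phi⟩ = (1/(Z₂−Z₁)) ∫ phi₀ e^(−βZ) dZ = phi₀·(e^(−β·Z₁) − e^(−β·Z₂)) / (β·(Z₂−Z₁))
e^(−0.321×0.4) = 0.8795; e^(−0.321×2.5) = 0.4482
⟨phi⟩ = 0.42 × (0.8795 − 0.4482) / (0.321 × 2.1) = 0.42 × 0.6398 = 0.2687

0.269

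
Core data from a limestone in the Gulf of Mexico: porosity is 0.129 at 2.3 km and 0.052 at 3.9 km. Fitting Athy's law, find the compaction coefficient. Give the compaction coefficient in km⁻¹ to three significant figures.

Athy: φ(Z) = φ₀ e^(−βZ) ⇒ φ₁/φ₂ = e^{β(Z₂−Z₁)} ⇒ β = ln(φ₁/φ₂)/(Z₂−Z₁)
β = ln(0.129/0.052) / (3.9 − 2.3) = ln(2.481) / 1.6 = 0.9086 / 1.6 = 0.5679 km⁻¹

0.568 km⁻¹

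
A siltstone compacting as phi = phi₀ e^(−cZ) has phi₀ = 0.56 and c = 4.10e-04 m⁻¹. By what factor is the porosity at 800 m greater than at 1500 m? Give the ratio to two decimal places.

Working in km (1 km = 1000 m; c in km⁻¹ = c in m⁻¹ × 1000):
phi(Z₁)/phi(Z₂) = e^(−c·Z₁)/e^(−c·Z₂) = e^{c(Z₂−Z₁)}
= exp(0.41 × 0.7) = exp(0.287) = 1.3324

1.33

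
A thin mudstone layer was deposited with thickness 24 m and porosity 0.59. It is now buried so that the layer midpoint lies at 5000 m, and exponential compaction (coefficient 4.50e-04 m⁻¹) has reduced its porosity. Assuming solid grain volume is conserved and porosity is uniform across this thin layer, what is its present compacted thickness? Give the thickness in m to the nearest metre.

Working in km (1 km = 1000 m; k in km⁻¹ = k in m⁻¹ × 1000):
Porosity at 5 km: φ = 0.59·exp(−0.45×5) = 0.0622
Solid-volume conservation: h(1−φ) = h₀(1−φ₀) ⇒ h = h₀·(1−φ₀)/(1−φ)
h = 0.024 × (1 − 0.59)/(1 − 0.0622) = 0.024 × 0.4372 = 0.0105 km

10 m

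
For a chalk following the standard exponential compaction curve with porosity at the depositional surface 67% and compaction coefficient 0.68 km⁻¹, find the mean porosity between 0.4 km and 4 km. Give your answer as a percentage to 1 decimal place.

19.0%

⟨phi⟩ = (1/(Z₂−Z₁)) ∫ phi₀ e^(−kZ) dZ = phi₀·(e^(−k·Z₁) − e^(−k·Z₂)) / (k·(Z₂−Z₁))
e^(−0.68×0.4) = 0.7619; e^(−0.68×4) = 0.0659
⟨phi⟩ = 0.67 × (0.7619 − 0.0659) / (0.68 × 3.6) = 0.67 × 0.2843 = 0.1905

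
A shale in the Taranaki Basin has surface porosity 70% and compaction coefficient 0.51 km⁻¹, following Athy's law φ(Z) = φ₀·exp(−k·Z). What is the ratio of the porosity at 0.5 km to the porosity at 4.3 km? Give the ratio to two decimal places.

φ(Z₁)/φ(Z₂) = e^(−k·Z₁)/e^(−k·Z₂) = e^{k(Z₂−Z₁)}
= exp(0.51 × 3.8) = exp(1.938) = 6.9448

6.94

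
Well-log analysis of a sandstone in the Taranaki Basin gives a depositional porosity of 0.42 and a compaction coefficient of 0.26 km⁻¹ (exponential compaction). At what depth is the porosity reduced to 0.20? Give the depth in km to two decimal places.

Invert Athy's law: z = ln(n₀/n) / c
z = ln(0.42/0.2) / 0.26 = ln(2.1) / 0.26 = 0.7419 / 0.26 = 2.854 km

2.85 km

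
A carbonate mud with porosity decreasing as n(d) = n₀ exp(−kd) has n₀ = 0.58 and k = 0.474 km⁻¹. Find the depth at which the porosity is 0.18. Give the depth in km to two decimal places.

Invert Athy's law: d = ln(n₀/n) / k
d = ln(0.58/0.18) / 0.474 = ln(3.222) / 0.474 = 1.1701 / 0.474 = 2.469 km

2.47 km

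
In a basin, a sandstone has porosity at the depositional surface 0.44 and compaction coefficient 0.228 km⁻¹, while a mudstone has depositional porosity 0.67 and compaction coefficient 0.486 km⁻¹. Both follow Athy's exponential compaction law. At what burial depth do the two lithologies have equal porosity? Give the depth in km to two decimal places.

1.63 km

Set phi₀ₐ e^(−cₐz) = phi₀ᵦ e^(−cᵦz) ⇒ ln(phi₀ₐ/phi₀ᵦ) = (cₐ − cᵦ)·z
z = ln(0.44/0.67) / (0.228 − 0.486) = -0.4205 / -0.258 = 1.630 km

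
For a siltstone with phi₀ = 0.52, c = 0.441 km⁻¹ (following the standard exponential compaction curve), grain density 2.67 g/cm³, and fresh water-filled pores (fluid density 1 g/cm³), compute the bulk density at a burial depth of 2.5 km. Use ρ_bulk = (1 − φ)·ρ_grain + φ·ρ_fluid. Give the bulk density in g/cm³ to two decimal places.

2.38 g/cm³

Porosity at depth: phi = 0.52·exp(−0.441×2.5) = 0.52×0.3320 = 0.1727
Bulk density: ρ_b = (1−phi)ρ_g + phi·ρ_f = 0.8273×2.67 + 0.1727×1
       = 2.209 + 0.173 = 2.382 g/cm³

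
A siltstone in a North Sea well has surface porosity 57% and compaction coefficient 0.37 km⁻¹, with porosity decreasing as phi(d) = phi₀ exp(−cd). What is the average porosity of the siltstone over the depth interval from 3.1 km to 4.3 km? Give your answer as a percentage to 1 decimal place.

14.6%

⟨phi⟩ = (1/(d₂−d₁)) ∫ phi₀ e^(−cd) dd = phi₀·(e^(−c·d₁) − e^(−c·d₂)) / (c·(d₂−d₁))
e^(−0.37×3.1) = 0.3176; e^(−0.37×4.3) = 0.2037
⟨phi⟩ = 0.57 × (0.3176 − 0.2037) / (0.37 × 1.2) = 0.57 × 0.2565 = 0.1462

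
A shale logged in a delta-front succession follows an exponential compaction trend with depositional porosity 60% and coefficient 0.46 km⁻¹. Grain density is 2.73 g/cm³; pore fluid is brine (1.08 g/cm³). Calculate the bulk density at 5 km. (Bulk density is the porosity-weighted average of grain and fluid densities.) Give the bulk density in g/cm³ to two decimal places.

Porosity at depth: φ = 0.6·exp(−0.46×5) = 0.6×0.1003 = 0.0602
Bulk density: ρ_b = (1−φ)ρ_g + φ·ρ_f = 0.9398×2.73 + 0.0602×1.08
       = 2.566 + 0.065 = 2.631 g/cm³

2.63 g/cm³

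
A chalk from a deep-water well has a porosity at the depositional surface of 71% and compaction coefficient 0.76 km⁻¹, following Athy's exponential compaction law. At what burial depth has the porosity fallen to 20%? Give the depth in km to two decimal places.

Invert Athy's law: z = ln(φ₀/φ) / k
z = ln(0.71/0.2) / 0.76 = ln(3.55) / 0.76 = 1.2669 / 0.76 = 1.667 km

1.67 km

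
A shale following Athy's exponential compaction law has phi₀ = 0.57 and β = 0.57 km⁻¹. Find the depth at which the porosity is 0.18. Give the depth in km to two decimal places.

2.02 km

Invert Athy's law: Z = ln(phi₀/phi) / β
Z = ln(0.57/0.18) / 0.57 = ln(3.167) / 0.57 = 1.1527 / 0.57 = 2.022 km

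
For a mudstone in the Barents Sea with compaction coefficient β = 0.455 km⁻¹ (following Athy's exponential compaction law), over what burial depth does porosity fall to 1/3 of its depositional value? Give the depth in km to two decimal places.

2.41 km

phi/phi₀ = 1/3 ⇒ exp(−β·z) = 1/3 ⇒ z = ln(3) / β
z = 1.0986 / 0.455 = 2.415 km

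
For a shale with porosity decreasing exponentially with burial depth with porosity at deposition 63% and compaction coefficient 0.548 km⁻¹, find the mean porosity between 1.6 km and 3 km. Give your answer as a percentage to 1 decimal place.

⟨φ⟩ = (1/(Z₂−Z₁)) ∫ φ₀ e^(−βZ) dZ = φ₀·(e^(−β·Z₁) − e^(−β·Z₂)) / (β·(Z₂−Z₁))
e^(−0.548×1.6) = 0.4161; e^(−0.548×3) = 0.1932
⟨φ⟩ = 0.63 × (0.4161 − 0.1932) / (0.548 × 1.4) = 0.63 × 0.2905 = 0.1830

18.3%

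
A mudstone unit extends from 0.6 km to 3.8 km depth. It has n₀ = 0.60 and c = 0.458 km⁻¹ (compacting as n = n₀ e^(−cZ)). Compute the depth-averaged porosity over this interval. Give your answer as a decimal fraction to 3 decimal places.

⟨n⟩ = (1/(Z₂−Z₁)) ∫ n₀ e^(−cZ) dZ = n₀·(e^(−c·Z₁) − e^(−c·Z₂)) / (c·(Z₂−Z₁))
e^(−0.458×0.6) = 0.7597; e^(−0.458×3.8) = 0.1755
⟨n⟩ = 0.6 × (0.7597 − 0.1755) / (0.458 × 3.2) = 0.6 × 0.3987 = 0.2392

0.239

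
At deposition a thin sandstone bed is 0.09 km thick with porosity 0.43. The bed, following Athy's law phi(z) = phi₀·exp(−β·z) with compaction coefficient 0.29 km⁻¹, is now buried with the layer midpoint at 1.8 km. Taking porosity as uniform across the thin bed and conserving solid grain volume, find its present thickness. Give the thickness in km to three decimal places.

Porosity at 1.8 km: phi = 0.43·exp(−0.29×1.8) = 0.2551
Solid-volume conservation: h(1−phi) = h₀(1−phi₀) ⇒ h = h₀·(1−phi₀)/(1−phi)
h = 0.09 × (1 − 0.43)/(1 − 0.2551) = 0.09 × 0.7652 = 0.0689 km

0.069 km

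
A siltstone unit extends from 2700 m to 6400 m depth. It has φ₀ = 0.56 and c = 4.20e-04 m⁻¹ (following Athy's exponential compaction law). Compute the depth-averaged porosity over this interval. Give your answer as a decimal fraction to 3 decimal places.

0.091

Working in km (1 km = 1000 m; c in km⁻¹ = c in m⁻¹ × 1000):
⟨φ⟩ = (1/(d₂−d₁)) ∫ φ₀ e^(−cd) dd = φ₀·(e^(−c·d₁) − e^(−c·d₂)) / (c·(d₂−d₁))
e^(−0.42×2.7) = 0.3217; e^(−0.42×6.4) = 0.0680
⟨φ⟩ = 0.56 × (0.3217 − 0.0680) / (0.42 × 3.7) = 0.56 × 0.1633 = 0.0914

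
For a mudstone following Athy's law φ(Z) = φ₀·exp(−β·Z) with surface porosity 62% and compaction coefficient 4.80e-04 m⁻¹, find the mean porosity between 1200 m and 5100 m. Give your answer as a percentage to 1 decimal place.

15.8%

Working in km (1 km = 1000 m; β in km⁻¹ = β in m⁻¹ × 1000):
⟨φ⟩ = (1/(Z₂−Z₁)) ∫ φ₀ e^(−βZ) dZ = φ₀·(e^(−β·Z₁) − e^(−β·Z₂)) / (β·(Z₂−Z₁))
e^(−0.48×1.2) = 0.5621; e^(−0.48×5.1) = 0.0865
⟨φ⟩ = 0.62 × (0.5621 − 0.0865) / (0.48 × 3.9) = 0.62 × 0.2541 = 0.1575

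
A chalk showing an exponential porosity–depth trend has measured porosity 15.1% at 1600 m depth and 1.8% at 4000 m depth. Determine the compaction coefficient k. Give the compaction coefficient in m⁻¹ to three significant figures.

0.000886 m⁻¹

Working in km (1 km = 1000 m; k in km⁻¹ = k in m⁻¹ × 1000):
Athy: n(d) = n₀ e^(−kd) ⇒ n₁/n₂ = e^{k(d₂−d₁)} ⇒ k = ln(n₁/n₂)/(d₂−d₁)
k = ln(0.151/0.018) / (4 − 1.6) = ln(8.389) / 2.4 = 2.1269 / 2.4 = 0.8862 km⁻¹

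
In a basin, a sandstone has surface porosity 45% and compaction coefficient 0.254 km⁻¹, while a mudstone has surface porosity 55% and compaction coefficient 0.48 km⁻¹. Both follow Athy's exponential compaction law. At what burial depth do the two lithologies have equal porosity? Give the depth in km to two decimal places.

0.89 km

Set n₀ₐ e^(−βₐz) = n₀ᵦ e^(−βᵦz) ⇒ ln(n₀ₐ/n₀ᵦ) = (βₐ − βᵦ)·z
z = ln(0.45/0.55) / (0.254 − 0.48) = -0.2007 / -0.226 = 0.888 km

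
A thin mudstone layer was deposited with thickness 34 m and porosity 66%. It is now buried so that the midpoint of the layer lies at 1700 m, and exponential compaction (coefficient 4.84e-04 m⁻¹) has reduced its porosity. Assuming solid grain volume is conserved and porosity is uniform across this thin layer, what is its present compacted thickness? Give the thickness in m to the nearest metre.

Working in km (1 km = 1000 m; k in km⁻¹ = k in m⁻¹ × 1000):
Porosity at 1.7 km: phi = 0.66·exp(−0.484×1.7) = 0.2899
Solid-volume conservation: h(1−phi) = h₀(1−phi₀) ⇒ h = h₀·(1−phi₀)/(1−phi)
h = 0.034 × (1 − 0.66)/(1 − 0.2899) = 0.034 × 0.4788 = 0.0163 km

16 m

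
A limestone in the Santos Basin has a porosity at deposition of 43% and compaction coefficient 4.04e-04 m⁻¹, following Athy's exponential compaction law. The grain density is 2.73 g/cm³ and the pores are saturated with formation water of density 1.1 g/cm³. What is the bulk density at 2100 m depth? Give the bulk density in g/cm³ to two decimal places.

Working in km (1 km = 1000 m; β in km⁻¹ = β in m⁻¹ × 1000):
Porosity at depth: phi = 0.43·exp(−0.404×2.1) = 0.43×0.4281 = 0.1841
Bulk density: ρ_b = (1−phi)ρ_g + phi·ρ_f = 0.8159×2.73 + 0.1841×1.1
       = 2.227 + 0.202 = 2.430 g/cm³

2.43 g/cm³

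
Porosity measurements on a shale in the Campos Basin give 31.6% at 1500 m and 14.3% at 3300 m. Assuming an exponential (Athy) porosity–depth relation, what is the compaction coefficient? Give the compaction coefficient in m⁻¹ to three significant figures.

0.000440 m⁻¹

Working in km (1 km = 1000 m; k in km⁻¹ = k in m⁻¹ × 1000):
Athy: φ(d) = φ₀ e^(−kd) ⇒ φ₁/φ₂ = e^{k(d₂−d₁)} ⇒ k = ln(φ₁/φ₂)/(d₂−d₁)
k = ln(0.316/0.143) / (3.3 − 1.5) = ln(2.21) / 1.8 = 0.7929 / 1.8 = 0.4405 km⁻¹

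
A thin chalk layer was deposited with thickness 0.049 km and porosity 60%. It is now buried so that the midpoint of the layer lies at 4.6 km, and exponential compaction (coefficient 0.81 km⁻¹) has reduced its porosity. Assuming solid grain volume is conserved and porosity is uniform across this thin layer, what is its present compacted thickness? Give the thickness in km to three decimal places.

Porosity at 4.6 km: φ = 0.6·exp(−0.81×4.6) = 0.0145
Solid-volume conservation: h(1−φ) = h₀(1−φ₀) ⇒ h = h₀·(1−φ₀)/(1−φ)
h = 0.049 × (1 − 0.6)/(1 − 0.0145) = 0.049 × 0.4059 = 0.0199 km

0.020 km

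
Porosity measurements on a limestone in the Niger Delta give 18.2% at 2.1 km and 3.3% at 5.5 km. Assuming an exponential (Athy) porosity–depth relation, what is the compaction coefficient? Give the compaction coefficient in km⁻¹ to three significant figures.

Athy: phi(z) = phi₀ e^(−βz) ⇒ phi₁/phi₂ = e^{β(z₂−z₁)} ⇒ β = ln(phi₁/phi₂)/(z₂−z₁)
β = ln(0.182/0.033) / (5.5 − 2.1) = ln(5.515) / 3.4 = 1.7075 / 3.4 = 0.5022 km⁻¹

0.502 km⁻¹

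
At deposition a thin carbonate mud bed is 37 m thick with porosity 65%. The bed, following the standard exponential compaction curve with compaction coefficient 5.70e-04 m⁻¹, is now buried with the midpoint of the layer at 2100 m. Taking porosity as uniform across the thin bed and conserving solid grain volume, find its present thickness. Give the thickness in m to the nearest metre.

16 m

Working in km (1 km = 1000 m; k in km⁻¹ = k in m⁻¹ × 1000):
Porosity at 2.1 km: φ = 0.65·exp(−0.57×2.1) = 0.1964
Solid-volume conservation: h(1−φ) = h₀(1−φ₀) ⇒ h = h₀·(1−φ₀)/(1−φ)
h = 0.037 × (1 − 0.65)/(1 − 0.1964) = 0.037 × 0.4355 = 0.0161 km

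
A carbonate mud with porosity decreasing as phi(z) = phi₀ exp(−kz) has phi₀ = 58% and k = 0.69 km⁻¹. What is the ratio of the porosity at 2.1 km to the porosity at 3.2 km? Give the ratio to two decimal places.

phi(z₁)/phi(z₂) = e^(−k·z₁)/e^(−k·z₂) = e^{k(z₂−z₁)}
= exp(0.69 × 1.1) = exp(0.759) = 2.1361

2.14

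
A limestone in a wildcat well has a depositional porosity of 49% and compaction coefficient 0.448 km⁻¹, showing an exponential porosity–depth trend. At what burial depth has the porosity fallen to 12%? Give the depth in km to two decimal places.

Invert Athy's law: d = ln(φ₀/φ) / c
d = ln(0.49/0.12) / 0.448 = ln(4.083) / 0.448 = 1.4069 / 0.448 = 3.140 km

3.14 km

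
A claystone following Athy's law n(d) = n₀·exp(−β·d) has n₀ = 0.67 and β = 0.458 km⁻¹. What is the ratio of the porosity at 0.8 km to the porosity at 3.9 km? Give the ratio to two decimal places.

4.14

n(d₁)/n(d₂) = e^(−β·d₁)/e^(−β·d₂) = e^{β(d₂−d₁)}
= exp(0.458 × 3.1) = exp(1.42) = 4.1363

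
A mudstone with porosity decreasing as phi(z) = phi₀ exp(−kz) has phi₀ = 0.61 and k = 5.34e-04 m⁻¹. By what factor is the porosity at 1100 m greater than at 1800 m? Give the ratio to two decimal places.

Working in km (1 km = 1000 m; k in km⁻¹ = k in m⁻¹ × 1000):
phi(z₁)/phi(z₂) = e^(−k·z₁)/e^(−k·z₂) = e^{k(z₂−z₁)}
= exp(0.534 × 0.7) = exp(0.3738) = 1.4532

1.45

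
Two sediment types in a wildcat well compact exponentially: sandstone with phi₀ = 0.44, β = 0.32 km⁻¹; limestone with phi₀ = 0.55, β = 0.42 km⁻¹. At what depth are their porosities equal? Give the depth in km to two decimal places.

Set phi₀ₐ e^(−βₐd) = phi₀ᵦ e^(−βᵦd) ⇒ ln(phi₀ₐ/phi₀ᵦ) = (βₐ − βᵦ)·d
d = ln(0.44/0.55) / (0.32 − 0.42) = -0.2231 / -0.1 = 2.231 km

2.23 km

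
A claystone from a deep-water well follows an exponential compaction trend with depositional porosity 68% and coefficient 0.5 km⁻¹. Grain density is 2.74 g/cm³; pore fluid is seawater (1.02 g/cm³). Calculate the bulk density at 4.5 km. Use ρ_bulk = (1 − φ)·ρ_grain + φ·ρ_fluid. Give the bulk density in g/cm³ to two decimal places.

Porosity at depth: n = 0.68·exp(−0.5×4.5) = 0.68×0.1054 = 0.0717
Bulk density: ρ_b = (1−n)ρ_g + n·ρ_f = 0.9283×2.74 + 0.0717×1.02
       = 2.544 + 0.073 = 2.617 g/cm³

2.62 g/cm³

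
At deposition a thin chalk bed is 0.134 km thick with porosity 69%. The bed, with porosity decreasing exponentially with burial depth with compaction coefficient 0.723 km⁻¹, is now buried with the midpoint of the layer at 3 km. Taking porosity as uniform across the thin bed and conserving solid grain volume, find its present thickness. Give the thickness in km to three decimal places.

0.045 km

Porosity at 3 km: phi = 0.69·exp(−0.723×3) = 0.0789
Solid-volume conservation: h(1−phi) = h₀(1−phi₀) ⇒ h = h₀·(1−phi₀)/(1−phi)
h = 0.134 × (1 − 0.69)/(1 − 0.0789) = 0.134 × 0.3365 = 0.0451 km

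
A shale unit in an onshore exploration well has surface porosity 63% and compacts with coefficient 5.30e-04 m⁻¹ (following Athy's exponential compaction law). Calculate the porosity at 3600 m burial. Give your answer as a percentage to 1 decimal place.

Working in km (1 km = 1000 m; k in km⁻¹ = k in m⁻¹ × 1000):
phi = phi₀·exp(−k·Z) = 0.63 × exp(−0.53 × 3.6) = 0.63 × exp(−1.908)
  = 0.63 × 0.1484 = 0.0935

9.3%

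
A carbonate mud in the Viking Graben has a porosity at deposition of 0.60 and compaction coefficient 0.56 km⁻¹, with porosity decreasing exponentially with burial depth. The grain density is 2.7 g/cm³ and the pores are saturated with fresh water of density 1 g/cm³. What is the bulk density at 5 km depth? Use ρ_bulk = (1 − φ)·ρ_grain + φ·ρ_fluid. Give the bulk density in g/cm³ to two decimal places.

Porosity at depth: phi = 0.6·exp(−0.56×5) = 0.6×0.0608 = 0.0365
Bulk density: ρ_b = (1−phi)ρ_g + phi·ρ_f = 0.9635×2.7 + 0.0365×1
       = 2.601 + 0.036 = 2.638 g/cm³

2.64 g/cm³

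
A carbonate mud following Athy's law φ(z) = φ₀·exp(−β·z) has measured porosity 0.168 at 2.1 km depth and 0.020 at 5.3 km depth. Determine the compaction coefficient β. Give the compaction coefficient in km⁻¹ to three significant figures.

0.665 km⁻¹

Athy: φ(z) = φ₀ e^(−βz) ⇒ φ₁/φ₂ = e^{β(z₂−z₁)} ⇒ β = ln(φ₁/φ₂)/(z₂−z₁)
β = ln(0.168/0.02) / (5.3 − 2.1) = ln(8.4) / 3.2 = 2.1282 / 3.2 = 0.6651 km⁻¹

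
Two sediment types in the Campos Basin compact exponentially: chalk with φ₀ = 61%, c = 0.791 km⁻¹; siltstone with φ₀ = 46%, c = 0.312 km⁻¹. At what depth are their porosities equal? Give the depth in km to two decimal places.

Set φ₀ₐ e^(−cₐd) = φ₀ᵦ e^(−cᵦd) ⇒ ln(φ₀ₐ/φ₀ᵦ) = (cₐ − cᵦ)·d
d = ln(0.61/0.46) / (0.791 − 0.312) = 0.2822 / 0.479 = 0.589 km

0.59 km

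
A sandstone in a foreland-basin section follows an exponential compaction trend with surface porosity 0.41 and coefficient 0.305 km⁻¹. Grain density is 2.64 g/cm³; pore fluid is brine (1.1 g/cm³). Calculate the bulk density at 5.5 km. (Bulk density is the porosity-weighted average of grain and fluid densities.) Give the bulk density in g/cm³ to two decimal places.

2.52 g/cm³

Porosity at depth: n = 0.41·exp(−0.305×5.5) = 0.41×0.1868 = 0.0766
Bulk density: ρ_b = (1−n)ρ_g + n·ρ_f = 0.9234×2.64 + 0.0766×1.1
       = 2.438 + 0.084 = 2.522 g/cm³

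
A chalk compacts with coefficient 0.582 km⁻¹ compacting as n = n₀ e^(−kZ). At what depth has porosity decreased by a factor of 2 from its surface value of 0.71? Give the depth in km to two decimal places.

1.19 km

n/n₀ = 1/2 ⇒ exp(−k·Z) = 1/2 ⇒ Z = ln(2) / k
Z = 0.6931 / 0.582 = 1.191 km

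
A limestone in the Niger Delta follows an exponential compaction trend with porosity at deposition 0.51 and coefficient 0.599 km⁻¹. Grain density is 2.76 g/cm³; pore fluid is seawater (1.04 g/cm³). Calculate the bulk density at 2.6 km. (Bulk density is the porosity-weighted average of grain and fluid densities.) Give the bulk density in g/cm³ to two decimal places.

2.58 g/cm³

Porosity at depth: φ = 0.51·exp(−0.599×2.6) = 0.51×0.2107 = 0.1074
Bulk density: ρ_b = (1−φ)ρ_g + φ·ρ_f = 0.8926×2.76 + 0.1074×1.04
       = 2.463 + 0.112 = 2.575 g/cm³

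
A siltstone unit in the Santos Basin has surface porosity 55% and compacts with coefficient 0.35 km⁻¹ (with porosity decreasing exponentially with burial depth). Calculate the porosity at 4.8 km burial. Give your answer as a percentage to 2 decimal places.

10.25%

φ = φ₀·exp(−c·Z) = 0.55 × exp(−0.35 × 4.8) = 0.55 × exp(−1.68)
  = 0.55 × 0.1864 = 0.1025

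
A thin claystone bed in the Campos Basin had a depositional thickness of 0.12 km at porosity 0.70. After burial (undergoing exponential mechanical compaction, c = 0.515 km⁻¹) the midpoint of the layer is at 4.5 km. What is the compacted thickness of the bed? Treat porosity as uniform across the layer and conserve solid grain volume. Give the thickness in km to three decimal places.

0.039 km

Porosity at 4.5 km: φ = 0.7·exp(−0.515×4.5) = 0.0690
Solid-volume conservation: h(1−φ) = h₀(1−φ₀) ⇒ h = h₀·(1−φ₀)/(1−φ)
h = 0.12 × (1 − 0.7)/(1 − 0.0690) = 0.12 × 0.3222 = 0.0387 km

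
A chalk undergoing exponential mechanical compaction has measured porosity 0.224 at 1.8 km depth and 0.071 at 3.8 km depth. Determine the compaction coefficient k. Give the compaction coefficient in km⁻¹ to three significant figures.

0.574 km⁻¹

Athy: phi(z) = phi₀ e^(−kz) ⇒ phi₁/phi₂ = e^{k(z₂−z₁)} ⇒ k = ln(phi₁/phi₂)/(z₂−z₁)
k = ln(0.224/0.071) / (3.8 − 1.8) = ln(3.155) / 2 = 1.1490 / 2 = 0.5745 km⁻¹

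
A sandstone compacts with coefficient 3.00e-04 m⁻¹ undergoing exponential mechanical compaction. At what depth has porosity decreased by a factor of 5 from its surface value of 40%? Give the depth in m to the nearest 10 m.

Working in km (1 km = 1000 m; β in km⁻¹ = β in m⁻¹ × 1000):
phi/phi₀ = 1/5 ⇒ exp(−β·z) = 1/5 ⇒ z = ln(5) / β
z = 1.6094 / 0.3 = 5.365 km

5360 m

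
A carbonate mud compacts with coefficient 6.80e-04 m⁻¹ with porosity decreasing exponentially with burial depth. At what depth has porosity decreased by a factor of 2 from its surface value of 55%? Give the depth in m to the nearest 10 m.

Working in km (1 km = 1000 m; k in km⁻¹ = k in m⁻¹ × 1000):
φ/φ₀ = 1/2 ⇒ exp(−k·Z) = 1/2 ⇒ Z = ln(2) / k
Z = 0.6931 / 0.68 = 1.019 km

1020 m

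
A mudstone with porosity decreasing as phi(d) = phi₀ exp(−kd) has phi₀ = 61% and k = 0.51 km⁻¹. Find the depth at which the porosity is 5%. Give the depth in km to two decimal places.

4.90 km

Invert Athy's law: d = ln(phi₀/phi) / k
d = ln(0.61/0.05) / 0.51 = ln(12.2) / 0.51 = 2.5014 / 0.51 = 4.905 km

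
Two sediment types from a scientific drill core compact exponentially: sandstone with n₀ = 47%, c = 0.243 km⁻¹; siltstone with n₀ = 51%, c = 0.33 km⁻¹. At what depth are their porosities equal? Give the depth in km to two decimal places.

Set n₀ₐ e^(−cₐz) = n₀ᵦ e^(−cᵦz) ⇒ ln(n₀ₐ/n₀ᵦ) = (cₐ − cᵦ)·z
z = ln(0.47/0.51) / (0.243 − 0.33) = -0.0817 / -0.087 = 0.939 km

0.94 km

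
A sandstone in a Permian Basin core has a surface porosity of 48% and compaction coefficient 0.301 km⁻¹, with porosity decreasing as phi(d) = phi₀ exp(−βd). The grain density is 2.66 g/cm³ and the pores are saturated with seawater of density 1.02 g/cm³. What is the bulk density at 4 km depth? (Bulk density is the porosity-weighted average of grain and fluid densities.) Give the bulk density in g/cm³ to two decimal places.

2.42 g/cm³

Porosity at depth: phi = 0.48·exp(−0.301×4) = 0.48×0.3000 = 0.1440
Bulk density: ρ_b = (1−phi)ρ_g + phi·ρ_f = 0.8560×2.66 + 0.1440×1.02
       = 2.277 + 0.147 = 2.424 g/cm³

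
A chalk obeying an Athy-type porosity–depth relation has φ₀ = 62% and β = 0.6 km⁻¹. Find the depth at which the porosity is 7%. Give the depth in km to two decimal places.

Invert Athy's law: Z = ln(φ₀/φ) / β
Z = ln(0.62/0.07) / 0.6 = ln(8.857) / 0.6 = 2.1812 / 0.6 = 3.635 km

3.64 km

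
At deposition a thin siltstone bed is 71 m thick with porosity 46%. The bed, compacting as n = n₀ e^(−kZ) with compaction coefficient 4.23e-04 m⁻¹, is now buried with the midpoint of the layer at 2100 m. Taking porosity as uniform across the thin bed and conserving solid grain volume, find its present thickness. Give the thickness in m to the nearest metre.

47 m

Working in km (1 km = 1000 m; k in km⁻¹ = k in m⁻¹ × 1000):
Porosity at 2.1 km: n = 0.46·exp(−0.423×2.1) = 0.1892
Solid-volume conservation: h(1−n) = h₀(1−n₀) ⇒ h = h₀·(1−n₀)/(1−n)
h = 0.071 × (1 − 0.46)/(1 − 0.1892) = 0.071 × 0.6660 = 0.0473 km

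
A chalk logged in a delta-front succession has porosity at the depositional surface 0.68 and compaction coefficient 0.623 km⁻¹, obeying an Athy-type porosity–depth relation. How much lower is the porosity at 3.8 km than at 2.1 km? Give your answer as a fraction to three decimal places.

φ(2.1) = 0.68·e^(−0.623×2.1) = 0.1838
φ(3.8) = 0.68·e^(−0.623×3.8) = 0.0637
Δφ = 0.1838 − 0.0637 = 0.1201

0.120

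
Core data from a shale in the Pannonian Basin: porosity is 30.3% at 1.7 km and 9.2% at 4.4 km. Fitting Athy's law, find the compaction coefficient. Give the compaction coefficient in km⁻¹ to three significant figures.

Athy: phi(d) = phi₀ e^(−kd) ⇒ phi₁/phi₂ = e^{k(d₂−d₁)} ⇒ k = ln(phi₁/phi₂)/(d₂−d₁)
k = ln(0.303/0.092) / (4.4 − 1.7) = ln(3.293) / 2.7 = 1.1919 / 2.7 = 0.4415 km⁻¹

0.441 km⁻¹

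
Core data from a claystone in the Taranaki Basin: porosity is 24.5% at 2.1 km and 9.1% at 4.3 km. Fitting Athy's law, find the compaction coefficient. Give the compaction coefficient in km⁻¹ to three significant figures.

0.450 km⁻¹

Athy: phi(z) = phi₀ e^(−βz) ⇒ phi₁/phi₂ = e^{β(z₂−z₁)} ⇒ β = ln(phi₁/phi₂)/(z₂−z₁)
β = ln(0.245/0.091) / (4.3 − 2.1) = ln(2.692) / 2.2 = 0.9904 / 2.2 = 0.4502 km⁻¹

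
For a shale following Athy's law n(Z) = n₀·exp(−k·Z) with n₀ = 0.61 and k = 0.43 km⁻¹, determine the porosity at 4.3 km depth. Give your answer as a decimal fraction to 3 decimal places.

0.096

n = n₀·exp(−k·Z) = 0.61 × exp(−0.43 × 4.3) = 0.61 × exp(−1.849)
  = 0.61 × 0.1574 = 0.0960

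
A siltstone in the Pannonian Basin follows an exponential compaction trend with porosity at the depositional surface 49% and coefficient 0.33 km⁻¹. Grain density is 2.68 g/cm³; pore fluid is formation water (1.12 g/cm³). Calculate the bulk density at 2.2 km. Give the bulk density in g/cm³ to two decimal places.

2.31 g/cm³

Porosity at depth: n = 0.49·exp(−0.33×2.2) = 0.49×0.4838 = 0.2371
Bulk density: ρ_b = (1−n)ρ_g + n·ρ_f = 0.7629×2.68 + 0.2371×1.12
       = 2.045 + 0.266 = 2.310 g/cm³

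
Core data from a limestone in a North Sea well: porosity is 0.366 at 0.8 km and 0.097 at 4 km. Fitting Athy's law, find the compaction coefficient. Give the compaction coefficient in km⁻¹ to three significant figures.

0.415 km⁻¹

Athy: n(z) = n₀ e^(−βz) ⇒ n₁/n₂ = e^{β(z₂−z₁)} ⇒ β = ln(n₁/n₂)/(z₂−z₁)
β = ln(0.366/0.097) / (4 − 0.8) = ln(3.773) / 3.2 = 1.3279 / 3.2 = 0.415 km⁻¹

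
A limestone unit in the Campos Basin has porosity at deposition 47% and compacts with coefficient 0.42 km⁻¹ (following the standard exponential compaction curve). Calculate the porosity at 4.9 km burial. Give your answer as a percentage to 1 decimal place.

6.0%

phi = phi₀·exp(−β·z) = 0.47 × exp(−0.42 × 4.9) = 0.47 × exp(−2.058)
  = 0.47 × 0.1277 = 0.0600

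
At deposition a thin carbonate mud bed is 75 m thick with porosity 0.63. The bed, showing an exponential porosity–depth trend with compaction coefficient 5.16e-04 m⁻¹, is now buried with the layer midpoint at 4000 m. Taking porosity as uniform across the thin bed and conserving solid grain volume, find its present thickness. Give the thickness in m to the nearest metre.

Working in km (1 km = 1000 m; k in km⁻¹ = k in m⁻¹ × 1000):
Porosity at 4 km: φ = 0.63·exp(−0.516×4) = 0.0800
Solid-volume conservation: h(1−φ) = h₀(1−φ₀) ⇒ h = h₀·(1−φ₀)/(1−φ)
h = 0.075 × (1 − 0.63)/(1 − 0.0800) = 0.075 × 0.4022 = 0.0302 km

30 m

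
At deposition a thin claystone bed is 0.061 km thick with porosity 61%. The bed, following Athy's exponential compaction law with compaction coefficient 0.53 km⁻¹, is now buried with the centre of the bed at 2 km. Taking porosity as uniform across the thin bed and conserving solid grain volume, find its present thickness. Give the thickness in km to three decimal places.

Porosity at 2 km: phi = 0.61·exp(−0.53×2) = 0.2113
Solid-volume conservation: h(1−phi) = h₀(1−phi₀) ⇒ h = h₀·(1−phi₀)/(1−phi)
h = 0.061 × (1 − 0.61)/(1 − 0.2113) = 0.061 × 0.4945 = 0.0302 km

0.030 km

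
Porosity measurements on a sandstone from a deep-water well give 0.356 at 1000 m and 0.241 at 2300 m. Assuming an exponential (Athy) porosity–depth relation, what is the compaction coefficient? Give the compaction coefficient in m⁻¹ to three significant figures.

0.000300 m⁻¹

Working in km (1 km = 1000 m; β in km⁻¹ = β in m⁻¹ × 1000):
Athy: phi(Z) = phi₀ e^(−βZ) ⇒ phi₁/phi₂ = e^{β(Z₂−Z₁)} ⇒ β = ln(phi₁/phi₂)/(Z₂−Z₁)
β = ln(0.356/0.241) / (2.3 − 1) = ln(1.477) / 1.3 = 0.3901 / 1.3 = 0.3001 km⁻¹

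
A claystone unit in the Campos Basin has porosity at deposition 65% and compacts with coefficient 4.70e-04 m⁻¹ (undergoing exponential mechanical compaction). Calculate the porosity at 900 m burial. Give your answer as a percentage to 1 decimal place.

42.6%

Working in km (1 km = 1000 m; c in km⁻¹ = c in m⁻¹ × 1000):
φ = φ₀·exp(−c·Z) = 0.65 × exp(−0.47 × 0.9) = 0.65 × exp(−0.423)
  = 0.65 × 0.6551 = 0.4258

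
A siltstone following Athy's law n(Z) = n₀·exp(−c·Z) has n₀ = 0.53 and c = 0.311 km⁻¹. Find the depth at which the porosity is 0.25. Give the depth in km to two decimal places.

Invert Athy's law: Z = ln(n₀/n) / c
Z = ln(0.53/0.25) / 0.311 = ln(2.12) / 0.311 = 0.7514 / 0.311 = 2.416 km

2.42 km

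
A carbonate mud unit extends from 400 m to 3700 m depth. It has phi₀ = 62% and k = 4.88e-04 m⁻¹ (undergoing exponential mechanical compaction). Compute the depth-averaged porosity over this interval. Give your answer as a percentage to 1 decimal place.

Working in km (1 km = 1000 m; k in km⁻¹ = k in m⁻¹ × 1000):
⟨phi⟩ = (1/(Z₂−Z₁)) ∫ phi₀ e^(−kZ) dZ = phi₀·(e^(−k·Z₁) − e^(−k·Z₂)) / (k·(Z₂−Z₁))
e^(−0.488×0.4) = 0.8227; e^(−0.488×3.7) = 0.1644
⟨phi⟩ = 0.62 × (0.8227 − 0.1644) / (0.488 × 3.3) = 0.62 × 0.4088 = 0.2534

25.3%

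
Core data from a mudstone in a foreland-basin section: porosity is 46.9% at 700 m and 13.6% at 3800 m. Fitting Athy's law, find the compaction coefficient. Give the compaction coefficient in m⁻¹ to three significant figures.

Working in km (1 km = 1000 m; β in km⁻¹ = β in m⁻¹ × 1000):
Athy: phi(d) = phi₀ e^(−βd) ⇒ phi₁/phi₂ = e^{β(d₂−d₁)} ⇒ β = ln(phi₁/phi₂)/(d₂−d₁)
β = ln(0.469/0.136) / (3.8 − 0.7) = ln(3.449) / 3.1 = 1.2379 / 3.1 = 0.3993 km⁻¹

0.000399 m⁻¹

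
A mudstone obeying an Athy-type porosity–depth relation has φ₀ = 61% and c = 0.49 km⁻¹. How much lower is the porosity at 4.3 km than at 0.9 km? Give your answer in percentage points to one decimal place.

φ(0.9) = 0.61·e^(−0.49×0.9) = 0.3925
φ(4.3) = 0.61·e^(−0.49×4.3) = 0.0742
Δφ = 0.3925 − 0.0742 = 0.3183

31.8 percentage points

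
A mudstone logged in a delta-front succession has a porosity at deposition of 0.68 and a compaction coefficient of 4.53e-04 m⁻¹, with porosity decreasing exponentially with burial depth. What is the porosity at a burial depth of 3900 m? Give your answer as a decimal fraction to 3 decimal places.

Working in km (1 km = 1000 m; β in km⁻¹ = β in m⁻¹ × 1000):
phi = phi₀·exp(−β·Z) = 0.68 × exp(−0.453 × 3.9) = 0.68 × exp(−1.767)
  = 0.68 × 0.1709 = 0.1162

0.116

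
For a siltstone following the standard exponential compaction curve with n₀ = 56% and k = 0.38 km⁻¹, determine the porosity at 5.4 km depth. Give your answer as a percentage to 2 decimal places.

7.19%

n = n₀·exp(−k·d) = 0.56 × exp(−0.38 × 5.4) = 0.56 × exp(−2.052)
  = 0.56 × 0.1285 = 0.0719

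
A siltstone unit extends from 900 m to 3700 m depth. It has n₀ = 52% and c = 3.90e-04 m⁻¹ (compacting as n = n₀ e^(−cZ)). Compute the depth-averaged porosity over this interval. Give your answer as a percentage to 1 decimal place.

22.3%

Working in km (1 km = 1000 m; c in km⁻¹ = c in m⁻¹ × 1000):
⟨n⟩ = (1/(Z₂−Z₁)) ∫ n₀ e^(−cZ) dZ = n₀·(e^(−c·Z₁) − e^(−c·Z₂)) / (c·(Z₂−Z₁))
e^(−0.39×0.9) = 0.7040; e^(−0.39×3.7) = 0.2362
⟨n⟩ = 0.52 × (0.7040 − 0.2362) / (0.39 × 2.8) = 0.52 × 0.4284 = 0.2227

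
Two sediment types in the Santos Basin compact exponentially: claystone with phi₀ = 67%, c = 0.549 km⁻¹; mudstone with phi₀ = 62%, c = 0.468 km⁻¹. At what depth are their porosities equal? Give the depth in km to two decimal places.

0.96 km

Set phi₀ₐ e^(−cₐz) = phi₀ᵦ e^(−cᵦz) ⇒ ln(phi₀ₐ/phi₀ᵦ) = (cₐ − cᵦ)·z
z = ln(0.67/0.62) / (0.549 − 0.468) = 0.0776 / 0.081 = 0.958 km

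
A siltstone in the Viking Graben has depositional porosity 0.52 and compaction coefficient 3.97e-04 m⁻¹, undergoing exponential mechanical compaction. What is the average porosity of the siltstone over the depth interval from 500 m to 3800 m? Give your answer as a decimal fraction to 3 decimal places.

Working in km (1 km = 1000 m; β in km⁻¹ = β in m⁻¹ × 1000):
⟨phi⟩ = (1/(Z₂−Z₁)) ∫ phi₀ e^(−βZ) dZ = phi₀·(e^(−β·Z₁) − e^(−β·Z₂)) / (β·(Z₂−Z₁))
e^(−0.397×0.5) = 0.8200; e^(−0.397×3.8) = 0.2212
⟨phi⟩ = 0.52 × (0.8200 − 0.2212) / (0.397 × 3.3) = 0.52 × 0.4570 = 0.2376

0.238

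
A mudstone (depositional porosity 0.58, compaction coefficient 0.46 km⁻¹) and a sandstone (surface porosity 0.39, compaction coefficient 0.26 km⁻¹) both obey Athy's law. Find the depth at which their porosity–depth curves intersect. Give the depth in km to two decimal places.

1.98 km

Set φ₀ₐ e^(−βₐZ) = φ₀ᵦ e^(−βᵦZ) ⇒ ln(φ₀ₐ/φ₀ᵦ) = (βₐ − βᵦ)·Z
Z = ln(0.58/0.39) / (0.46 − 0.26) = 0.3969 / 0.2 = 1.984 km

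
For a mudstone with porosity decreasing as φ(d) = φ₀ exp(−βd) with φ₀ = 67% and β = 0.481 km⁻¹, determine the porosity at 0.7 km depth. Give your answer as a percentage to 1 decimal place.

47.8%

φ = φ₀·exp(−β·d) = 0.67 × exp(−0.481 × 0.7) = 0.67 × exp(−0.3367)
  = 0.67 × 0.7141 = 0.4785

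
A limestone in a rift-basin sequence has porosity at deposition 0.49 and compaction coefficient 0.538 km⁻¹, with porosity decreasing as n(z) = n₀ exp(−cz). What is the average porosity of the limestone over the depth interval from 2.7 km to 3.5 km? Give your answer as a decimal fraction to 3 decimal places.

0.093

⟨n⟩ = (1/(z₂−z₁)) ∫ n₀ e^(−cz) dz = n₀·(e^(−c·z₁) − e^(−c·z₂)) / (c·(z₂−z₁))
e^(−0.538×2.7) = 0.2340; e^(−0.538×3.5) = 0.1521
⟨n⟩ = 0.49 × (0.2340 − 0.1521) / (0.538 × 0.8) = 0.49 × 0.1901 = 0.0932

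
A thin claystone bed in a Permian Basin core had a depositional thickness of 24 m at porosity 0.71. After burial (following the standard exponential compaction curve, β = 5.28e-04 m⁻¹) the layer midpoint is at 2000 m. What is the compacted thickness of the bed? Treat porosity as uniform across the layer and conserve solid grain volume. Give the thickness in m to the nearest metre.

9 m

Working in km (1 km = 1000 m; β in km⁻¹ = β in m⁻¹ × 1000):
Porosity at 2 km: n = 0.71·exp(−0.528×2) = 0.2470
Solid-volume conservation: h(1−n) = h₀(1−n₀) ⇒ h = h₀·(1−n₀)/(1−n)
h = 0.024 × (1 − 0.71)/(1 − 0.2470) = 0.024 × 0.3851 = 0.0092 km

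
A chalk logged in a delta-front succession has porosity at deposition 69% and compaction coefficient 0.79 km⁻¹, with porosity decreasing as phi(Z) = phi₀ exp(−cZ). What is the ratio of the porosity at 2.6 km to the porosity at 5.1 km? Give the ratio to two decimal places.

7.21

phi(Z₁)/phi(Z₂) = e^(−c·Z₁)/e^(−c·Z₂) = e^{c(Z₂−Z₁)}
= exp(0.79 × 2.5) = exp(1.975) = 7.2066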